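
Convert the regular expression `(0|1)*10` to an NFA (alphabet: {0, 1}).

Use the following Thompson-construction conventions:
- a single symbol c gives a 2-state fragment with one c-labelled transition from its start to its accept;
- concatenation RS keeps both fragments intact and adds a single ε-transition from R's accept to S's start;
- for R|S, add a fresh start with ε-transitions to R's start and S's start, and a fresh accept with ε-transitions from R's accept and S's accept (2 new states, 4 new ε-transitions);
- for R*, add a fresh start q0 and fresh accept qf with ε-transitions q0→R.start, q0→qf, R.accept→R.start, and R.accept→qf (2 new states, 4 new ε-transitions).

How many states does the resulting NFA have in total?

12

Per subexpression:
Each of the 4 symbol leaves contributes a 2-state fragment.
  0|1 → 6 states
  (0|1)* → 8 states
  (0|1)*10 → 12 states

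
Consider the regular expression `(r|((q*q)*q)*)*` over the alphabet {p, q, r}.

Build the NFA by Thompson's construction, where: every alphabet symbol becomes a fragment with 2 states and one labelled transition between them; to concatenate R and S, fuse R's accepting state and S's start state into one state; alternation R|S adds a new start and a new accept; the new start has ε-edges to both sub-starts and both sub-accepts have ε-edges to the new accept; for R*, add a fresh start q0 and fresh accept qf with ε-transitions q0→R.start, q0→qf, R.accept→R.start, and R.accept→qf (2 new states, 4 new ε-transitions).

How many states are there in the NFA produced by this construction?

16

Per subexpression:
Each of the 4 symbol leaves contributes a 2-state fragment.
  q* : 4 states
  q*q : 5 states
  (q*q)* : 7 states
  (q*q)*q : 8 states
  ((q*q)*q)* : 10 states
  r|((q*q)*q)* : 14 states
  (r|((q*q)*q)*)* : 16 states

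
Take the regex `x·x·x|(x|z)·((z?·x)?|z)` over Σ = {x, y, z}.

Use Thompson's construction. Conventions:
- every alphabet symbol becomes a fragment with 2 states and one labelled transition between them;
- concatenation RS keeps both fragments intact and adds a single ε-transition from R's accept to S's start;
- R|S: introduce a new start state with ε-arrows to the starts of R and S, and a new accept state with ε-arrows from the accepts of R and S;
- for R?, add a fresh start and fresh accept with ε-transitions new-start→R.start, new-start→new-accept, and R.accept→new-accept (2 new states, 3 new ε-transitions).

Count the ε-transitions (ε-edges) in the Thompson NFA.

Bottom-up over the parse tree:
Each of the 8 symbol leaves contributes 0 ε-transitions.
  x·x·x — 2 ε-transitions
  x|z — 4 ε-transitions
  z? — 3 ε-transitions
  z?·x — 4 ε-transitions
  (z?·x)? — 7 ε-transitions
  (z?·x)?|z — 11 ε-transitions
  (x|z)·((z?·x)?|z) — 16 ε-transitions
  x·x·x|(x|z)·((z?·x)?|z) — 22 ε-transitions

22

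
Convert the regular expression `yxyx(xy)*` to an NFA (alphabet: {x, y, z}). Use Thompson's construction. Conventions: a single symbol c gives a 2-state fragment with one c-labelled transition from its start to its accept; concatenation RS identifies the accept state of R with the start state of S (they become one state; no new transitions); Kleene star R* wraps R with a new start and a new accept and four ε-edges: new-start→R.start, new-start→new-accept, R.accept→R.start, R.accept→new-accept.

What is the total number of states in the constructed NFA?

9

Bottom-up over the parse tree:
Each of the 6 symbol leaves contributes a 2-state fragment.
  xy → 3 states
  (xy)* → 5 states
  yxyx(xy)* → 9 states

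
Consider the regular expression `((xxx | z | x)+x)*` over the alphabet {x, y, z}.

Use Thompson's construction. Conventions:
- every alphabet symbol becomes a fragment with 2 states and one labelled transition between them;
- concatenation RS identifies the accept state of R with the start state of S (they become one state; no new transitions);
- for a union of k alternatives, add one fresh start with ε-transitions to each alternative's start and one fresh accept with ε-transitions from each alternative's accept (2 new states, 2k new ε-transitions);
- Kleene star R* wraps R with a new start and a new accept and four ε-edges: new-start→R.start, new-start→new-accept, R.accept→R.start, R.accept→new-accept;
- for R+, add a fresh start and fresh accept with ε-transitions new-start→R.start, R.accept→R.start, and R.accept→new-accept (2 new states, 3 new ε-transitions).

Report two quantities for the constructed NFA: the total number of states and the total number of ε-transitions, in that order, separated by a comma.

15, 13

Recursing over subexpressions:
Each of the 6 symbol leaves contributes 2 states and 0 ε-transitions.
  xxx — 4 states, 0 ε-transitions
  xxx | z | x — 10 states, 6 ε-transitions
  (xxx | z | x)+ — 12 states, 9 ε-transitions
  (xxx | z | x)+x — 13 states, 9 ε-transitions
  ((xxx | z | x)+x)* — 15 states, 13 ε-transitions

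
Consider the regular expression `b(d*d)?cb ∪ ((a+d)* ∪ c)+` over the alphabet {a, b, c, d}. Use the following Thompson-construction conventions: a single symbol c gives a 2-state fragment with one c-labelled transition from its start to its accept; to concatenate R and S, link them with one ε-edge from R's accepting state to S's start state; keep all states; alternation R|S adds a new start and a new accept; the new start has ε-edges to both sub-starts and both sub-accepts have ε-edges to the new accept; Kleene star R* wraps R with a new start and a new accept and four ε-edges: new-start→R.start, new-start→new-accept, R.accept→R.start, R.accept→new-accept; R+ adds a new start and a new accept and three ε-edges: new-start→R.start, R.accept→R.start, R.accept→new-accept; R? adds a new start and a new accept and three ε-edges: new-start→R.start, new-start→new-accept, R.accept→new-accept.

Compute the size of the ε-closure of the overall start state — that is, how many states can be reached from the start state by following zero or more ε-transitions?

Compute the ε-closure size of each fragment's start state recursively; a symbol fragment's start has no outgoing ε-edge, so its closure is just itself (size 1).
  d* — the star's fresh start ε-reaches both the body's start and the fresh accept: |closure| = 2 + 1 = 3
  d*d — the left operand accepts ε, so the closure extends into the next operand (via the concat ε-link); |closure| = 3 + 1 = 4
  (d*d)? — |closure| = 1 (new start) + 4 (body) + 1 (new accept, via ε) = 6
  b(d*d)?cb — same as the first factor's closure: |closure| = 1
  a+ — new start ε-reaches only the body's start; the new accept needs a symbol first: |closure| = 1 + 1 = 2
  a+d — |closure| equals the left operand's closure size = 2 (its accept is not ε-reachable, so the closure stops there)
  (a+d)* — |closure| = 1 (new start) + 2 (body) + 1 (new accept) = 4
  (a+d)* ∪ c — new start ε-reaches every alternative's start; at least one alternative accepts ε, so the union's new accept is reached too: |closure| = 1 + 4 + 1 + 1 = 7
  ((a+d)* ∪ c)+ — |closure| = 1 + 7 + 1 (new accept, reached because the body accepts ε) = 9
  b(d*d)?cb ∪ ((a+d)* ∪ c)+ — new start ε-reaches every alternative's start; at least one alternative accepts ε, so the union's new accept is reached too: |closure| = 1 + 1 + 9 + 1 = 12

12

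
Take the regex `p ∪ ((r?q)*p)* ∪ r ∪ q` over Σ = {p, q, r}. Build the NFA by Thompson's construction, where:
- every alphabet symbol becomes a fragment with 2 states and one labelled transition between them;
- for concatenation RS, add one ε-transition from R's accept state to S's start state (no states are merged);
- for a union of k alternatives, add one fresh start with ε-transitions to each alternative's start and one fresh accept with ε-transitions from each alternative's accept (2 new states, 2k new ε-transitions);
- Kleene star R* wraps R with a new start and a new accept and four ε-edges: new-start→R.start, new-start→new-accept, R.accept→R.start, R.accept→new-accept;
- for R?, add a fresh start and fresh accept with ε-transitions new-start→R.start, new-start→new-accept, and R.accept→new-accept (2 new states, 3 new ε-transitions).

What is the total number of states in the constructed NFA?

20

Building bottom-up:
Each of the 6 symbol leaves contributes a 2-state fragment.
  r? → 4 states
  r?q → 6 states
  (r?q)* → 8 states
  (r?q)*p → 10 states
  ((r?q)*p)* → 12 states
  p ∪ ((r?q)*p)* ∪ r ∪ q → 20 states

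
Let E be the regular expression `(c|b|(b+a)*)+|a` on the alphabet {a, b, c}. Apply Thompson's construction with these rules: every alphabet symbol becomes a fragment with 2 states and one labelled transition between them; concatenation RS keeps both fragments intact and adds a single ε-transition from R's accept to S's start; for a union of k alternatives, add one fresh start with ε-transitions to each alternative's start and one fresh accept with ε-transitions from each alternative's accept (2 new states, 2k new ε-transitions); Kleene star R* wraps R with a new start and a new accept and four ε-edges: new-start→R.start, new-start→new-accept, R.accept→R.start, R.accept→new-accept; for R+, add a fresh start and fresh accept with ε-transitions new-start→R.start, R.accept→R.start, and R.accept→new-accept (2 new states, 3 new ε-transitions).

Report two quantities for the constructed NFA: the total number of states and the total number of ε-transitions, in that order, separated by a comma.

Recursing over subexpressions:
Each of the 5 symbol leaves contributes 2 states and 0 ε-transitions.
  b+ — 4 states, 3 ε-transitions
  b+a — 6 states, 4 ε-transitions
  (b+a)* — 8 states, 8 ε-transitions
  c|b|(b+a)* — 14 states, 14 ε-transitions
  (c|b|(b+a)*)+ — 16 states, 17 ε-transitions
  (c|b|(b+a)*)+|a — 20 states, 21 ε-transitions

20, 21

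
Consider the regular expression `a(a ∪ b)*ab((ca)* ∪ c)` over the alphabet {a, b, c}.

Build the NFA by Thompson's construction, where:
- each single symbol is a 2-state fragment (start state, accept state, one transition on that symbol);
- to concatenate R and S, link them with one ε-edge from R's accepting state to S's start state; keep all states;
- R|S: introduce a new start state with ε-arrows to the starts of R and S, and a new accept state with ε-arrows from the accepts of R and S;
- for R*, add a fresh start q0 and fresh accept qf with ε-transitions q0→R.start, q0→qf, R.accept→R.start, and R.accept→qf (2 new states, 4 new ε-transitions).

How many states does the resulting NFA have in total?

24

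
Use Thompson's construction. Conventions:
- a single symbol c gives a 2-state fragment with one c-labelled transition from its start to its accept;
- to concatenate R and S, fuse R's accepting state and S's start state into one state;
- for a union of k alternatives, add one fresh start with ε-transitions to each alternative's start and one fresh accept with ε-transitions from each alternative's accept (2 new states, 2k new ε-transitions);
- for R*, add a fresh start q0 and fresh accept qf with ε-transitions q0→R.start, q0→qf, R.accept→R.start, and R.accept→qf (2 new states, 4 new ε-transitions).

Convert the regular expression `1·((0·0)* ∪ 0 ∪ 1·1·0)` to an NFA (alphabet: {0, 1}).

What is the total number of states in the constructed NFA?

14

Per subexpression:
Each of the 7 symbol leaves contributes a 2-state fragment.
  0·0 = 3 states
  (0·0)* = 5 states
  1·1·0 = 4 states
  (0·0)* ∪ 0 ∪ 1·1·0 = 13 states
  1·((0·0)* ∪ 0 ∪ 1·1·0) = 14 states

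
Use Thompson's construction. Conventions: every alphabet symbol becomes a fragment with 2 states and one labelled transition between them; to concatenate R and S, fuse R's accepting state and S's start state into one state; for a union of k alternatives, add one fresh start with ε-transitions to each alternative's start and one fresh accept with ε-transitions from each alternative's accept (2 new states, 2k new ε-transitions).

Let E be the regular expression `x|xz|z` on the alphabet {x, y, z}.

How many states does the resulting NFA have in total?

9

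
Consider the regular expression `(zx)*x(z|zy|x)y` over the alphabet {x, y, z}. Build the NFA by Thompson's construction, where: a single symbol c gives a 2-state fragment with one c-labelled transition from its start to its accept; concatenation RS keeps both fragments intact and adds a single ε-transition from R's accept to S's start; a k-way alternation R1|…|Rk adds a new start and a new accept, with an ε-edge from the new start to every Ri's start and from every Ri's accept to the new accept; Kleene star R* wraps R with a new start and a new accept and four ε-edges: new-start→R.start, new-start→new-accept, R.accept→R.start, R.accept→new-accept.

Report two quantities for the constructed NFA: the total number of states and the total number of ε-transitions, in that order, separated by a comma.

20, 15

Bottom-up over the parse tree:
Each of the 8 symbol leaves contributes 2 states and 0 ε-transitions.
  zx — 4 states, 1 ε-transition
  (zx)* — 6 states, 5 ε-transitions
  zy — 4 states, 1 ε-transition
  z|zy|x — 10 states, 7 ε-transitions
  (zx)*x(z|zy|x)y — 20 states, 15 ε-transitions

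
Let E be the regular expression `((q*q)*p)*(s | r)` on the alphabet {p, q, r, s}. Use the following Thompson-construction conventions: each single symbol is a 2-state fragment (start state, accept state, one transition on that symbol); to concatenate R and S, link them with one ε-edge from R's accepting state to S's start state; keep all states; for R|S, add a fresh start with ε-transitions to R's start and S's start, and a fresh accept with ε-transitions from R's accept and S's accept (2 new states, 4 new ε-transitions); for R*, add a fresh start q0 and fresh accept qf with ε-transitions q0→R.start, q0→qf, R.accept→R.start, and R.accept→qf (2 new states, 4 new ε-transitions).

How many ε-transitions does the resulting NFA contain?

Building bottom-up:
Each of the 5 symbol leaves contributes 0 ε-transitions.
  q* → 4 ε-transitions
  q*q → 5 ε-transitions
  (q*q)* → 9 ε-transitions
  (q*q)*p → 10 ε-transitions
  ((q*q)*p)* → 14 ε-transitions
  s | r → 4 ε-transitions
  ((q*q)*p)*(s | r) → 19 ε-transitions

19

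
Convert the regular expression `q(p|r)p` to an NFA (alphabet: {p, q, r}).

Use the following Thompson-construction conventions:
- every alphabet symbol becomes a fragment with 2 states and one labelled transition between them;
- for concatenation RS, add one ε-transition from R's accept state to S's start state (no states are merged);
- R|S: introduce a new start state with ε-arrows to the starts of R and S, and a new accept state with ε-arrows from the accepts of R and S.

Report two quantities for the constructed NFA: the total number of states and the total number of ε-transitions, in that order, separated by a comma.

10, 6

Bottom-up over the parse tree:
Each of the 4 symbol leaves contributes 2 states and 0 ε-transitions.
  p|r → 6 states, 4 ε-transitions
  q(p|r)p → 10 states, 6 ε-transitions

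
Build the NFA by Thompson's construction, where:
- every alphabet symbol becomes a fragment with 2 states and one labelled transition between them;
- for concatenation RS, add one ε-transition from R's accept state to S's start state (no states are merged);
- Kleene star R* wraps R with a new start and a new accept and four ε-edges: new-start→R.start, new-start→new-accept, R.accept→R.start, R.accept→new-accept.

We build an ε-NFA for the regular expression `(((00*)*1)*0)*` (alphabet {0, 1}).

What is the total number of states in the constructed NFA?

Bottom-up over the parse tree:
Each of the 4 symbol leaves contributes a 2-state fragment.
  0* = 4 states
  00* = 6 states
  (00*)* = 8 states
  (00*)*1 = 10 states
  ((00*)*1)* = 12 states
  ((00*)*1)*0 = 14 states
  (((00*)*1)*0)* = 16 states

16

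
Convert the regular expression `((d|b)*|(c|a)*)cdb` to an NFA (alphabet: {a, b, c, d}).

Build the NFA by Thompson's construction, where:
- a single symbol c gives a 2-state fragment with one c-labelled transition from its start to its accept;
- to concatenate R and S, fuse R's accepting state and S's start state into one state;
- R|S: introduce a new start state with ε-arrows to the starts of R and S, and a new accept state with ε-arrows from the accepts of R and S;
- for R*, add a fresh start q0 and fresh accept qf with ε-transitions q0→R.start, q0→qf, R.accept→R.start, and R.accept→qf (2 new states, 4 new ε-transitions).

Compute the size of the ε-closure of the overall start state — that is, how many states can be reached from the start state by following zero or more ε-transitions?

12

Let C(F) = |ε-closure(F.start)| within fragment F, and note whether F accepts ε. Symbol fragments have C = 1 and do not accept ε. Then:
  d|b → new start ε-reaches every alternative's start; none of them accept ε, so the new accept is not reached: C = 1 + 1 + 1 = 3
  (d|b)* → C = 1 (new start) + 3 (body) + 1 (new accept) = 5
  c|a → new start ε-reaches every alternative's start; none of them accept ε, so the new accept is not reached: C = 1 + 1 + 1 = 3
  (c|a)* → C = 1 (new start) + 3 (body) + 1 (new accept) = 5
  (d|b)*|(c|a)* → new start ε-reaches every alternative's start; at least one alternative accepts ε, so the union's new accept is reached too: C = 1 + 5 + 5 + 1 = 12
  ((d|b)*|(c|a)*)cdb → the left operand accepts ε, so the closure extends into the next operand (the shared merged state is already counted); C = 12 + (1−1) = 12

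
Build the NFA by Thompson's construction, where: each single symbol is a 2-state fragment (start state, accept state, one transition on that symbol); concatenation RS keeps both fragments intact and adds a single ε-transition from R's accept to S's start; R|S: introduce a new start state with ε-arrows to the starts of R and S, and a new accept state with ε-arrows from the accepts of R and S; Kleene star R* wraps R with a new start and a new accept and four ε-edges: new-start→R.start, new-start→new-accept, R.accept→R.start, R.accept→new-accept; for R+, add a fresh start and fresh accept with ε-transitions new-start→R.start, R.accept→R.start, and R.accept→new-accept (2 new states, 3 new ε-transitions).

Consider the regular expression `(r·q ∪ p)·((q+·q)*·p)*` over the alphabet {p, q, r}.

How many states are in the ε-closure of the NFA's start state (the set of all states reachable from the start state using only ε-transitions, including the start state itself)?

Work bottom-up. For each fragment F, track |ε-closure(F.start)| and whether F's accept lies in that closure (i.e. whether F accepts ε). A single-symbol fragment has closure size 1 and does not accept ε.
  r·q → same as the first factor's closure: |ε-closure| = 1
  r·q ∪ p → new start ε-reaches every alternative's start; none of them accept ε, so the new accept is not reached: |ε-closure| = 1 + 1 + 1 = 3
  q+ → |ε-closure| = 1 + 1 = 2 (the body doesn't accept ε, so the new accept is not reached)
  q+·q → same as the first factor's closure: |ε-closure| = 2
  (q+·q)* → new start has ε-edges to the inner start and to the new accept, so |ε-closure| = 2 + 2 = 4
  (q+·q)*·p → |ε-closure| = 4 + 1 = 5 (closure spills across the concat boundary because the left factor accepts ε)
  ((q+·q)*·p)* → the star's fresh start ε-reaches both the body's start and the fresh accept: |ε-closure| = 2 + 5 = 7
  (r·q ∪ p)·((q+·q)*·p)* → |ε-closure| equals the left operand's closure size = 3 (its accept is not ε-reachable, so the closure stops there)

3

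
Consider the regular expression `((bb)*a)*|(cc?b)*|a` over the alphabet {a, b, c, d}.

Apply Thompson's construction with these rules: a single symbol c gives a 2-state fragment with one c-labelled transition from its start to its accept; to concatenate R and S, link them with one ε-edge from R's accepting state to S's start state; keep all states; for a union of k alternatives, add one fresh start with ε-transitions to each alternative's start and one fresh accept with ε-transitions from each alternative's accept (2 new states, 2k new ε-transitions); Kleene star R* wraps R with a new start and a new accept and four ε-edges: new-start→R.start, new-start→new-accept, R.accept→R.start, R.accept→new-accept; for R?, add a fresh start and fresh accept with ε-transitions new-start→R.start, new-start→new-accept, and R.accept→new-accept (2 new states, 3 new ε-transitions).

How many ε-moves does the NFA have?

Bottom-up over the parse tree:
Each of the 7 symbol leaves contributes 0 ε-transitions.
  bb : 1 ε-transition
  (bb)* : 5 ε-transitions
  (bb)*a : 6 ε-transitions
  ((bb)*a)* : 10 ε-transitions
  c? : 3 ε-transitions
  cc?b : 5 ε-transitions
  (cc?b)* : 9 ε-transitions
  ((bb)*a)*|(cc?b)*|a : 25 ε-transitions

25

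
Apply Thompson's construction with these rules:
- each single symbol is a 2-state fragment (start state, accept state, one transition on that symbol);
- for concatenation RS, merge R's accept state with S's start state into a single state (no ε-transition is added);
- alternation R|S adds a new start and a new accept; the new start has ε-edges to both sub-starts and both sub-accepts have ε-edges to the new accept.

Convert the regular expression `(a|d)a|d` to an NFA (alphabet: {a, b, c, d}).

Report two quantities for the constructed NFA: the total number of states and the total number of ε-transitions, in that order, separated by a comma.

By structural recursion:
Each of the 4 symbol leaves contributes 2 states and 0 ε-transitions.
  a|d — 6 states, 4 ε-transitions
  (a|d)a — 7 states, 4 ε-transitions
  (a|d)a|d — 11 states, 8 ε-transitions

11, 8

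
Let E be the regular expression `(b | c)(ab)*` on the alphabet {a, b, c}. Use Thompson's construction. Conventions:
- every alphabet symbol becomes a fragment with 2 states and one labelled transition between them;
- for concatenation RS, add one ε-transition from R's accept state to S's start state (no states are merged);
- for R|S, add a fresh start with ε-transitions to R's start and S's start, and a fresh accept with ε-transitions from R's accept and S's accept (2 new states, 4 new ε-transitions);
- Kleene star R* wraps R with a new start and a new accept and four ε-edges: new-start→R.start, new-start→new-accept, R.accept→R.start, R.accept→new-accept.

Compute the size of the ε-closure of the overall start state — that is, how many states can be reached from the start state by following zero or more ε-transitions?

Work bottom-up. For each fragment F, track |ε-closure(F.start)| and whether F's accept lies in that closure (i.e. whether F accepts ε). A single-symbol fragment has closure size 1 and does not accept ε.
  b | c → |ε-closure| = 1 + 1 + 1 = 3 (the new accept is not ε-reachable since no branch accepts ε)
  ab → |ε-closure| equals the left operand's closure size = 1 (its accept is not ε-reachable, so the closure stops there)
  (ab)* → new start has ε-edges to the inner start and to the new accept, so |ε-closure| = 2 + 1 = 3
  (b | c)(ab)* → same as the first factor's closure: |ε-closure| = 3

3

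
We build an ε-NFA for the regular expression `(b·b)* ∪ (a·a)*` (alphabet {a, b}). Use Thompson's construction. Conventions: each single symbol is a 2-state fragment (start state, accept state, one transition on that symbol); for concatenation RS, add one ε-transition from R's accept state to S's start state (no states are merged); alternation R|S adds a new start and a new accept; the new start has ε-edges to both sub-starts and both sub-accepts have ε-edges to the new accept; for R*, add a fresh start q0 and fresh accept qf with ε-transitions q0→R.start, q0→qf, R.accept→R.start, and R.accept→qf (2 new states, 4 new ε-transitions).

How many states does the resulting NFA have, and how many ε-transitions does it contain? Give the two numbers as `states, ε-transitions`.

14, 14

Building bottom-up:
Each of the 4 symbol leaves contributes 2 states and 0 ε-transitions.
  b·b → 4 states, 1 ε-transition
  (b·b)* → 6 states, 5 ε-transitions
  a·a → 4 states, 1 ε-transition
  (a·a)* → 6 states, 5 ε-transitions
  (b·b)* ∪ (a·a)* → 14 states, 14 ε-transitions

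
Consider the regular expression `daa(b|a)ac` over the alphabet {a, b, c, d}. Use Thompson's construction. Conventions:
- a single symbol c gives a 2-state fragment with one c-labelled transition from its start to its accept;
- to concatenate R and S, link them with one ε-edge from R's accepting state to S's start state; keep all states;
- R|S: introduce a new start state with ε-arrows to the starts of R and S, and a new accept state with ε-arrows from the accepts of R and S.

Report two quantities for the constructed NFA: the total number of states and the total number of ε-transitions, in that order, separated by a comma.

By structural recursion:
Each of the 7 symbol leaves contributes 2 states and 0 ε-transitions.
  b|a = 6 states, 4 ε-transitions
  daa(b|a)ac = 16 states, 9 ε-transitions

16, 9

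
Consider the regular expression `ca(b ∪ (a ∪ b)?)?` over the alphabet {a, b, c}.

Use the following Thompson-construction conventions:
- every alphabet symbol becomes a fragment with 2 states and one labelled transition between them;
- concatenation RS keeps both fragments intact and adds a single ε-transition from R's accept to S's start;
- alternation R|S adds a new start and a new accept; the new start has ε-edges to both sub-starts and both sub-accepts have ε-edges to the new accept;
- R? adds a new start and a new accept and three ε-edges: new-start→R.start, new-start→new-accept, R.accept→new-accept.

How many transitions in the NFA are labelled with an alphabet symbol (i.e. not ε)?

By structural recursion:
Each of the 5 symbol leaves contributes exactly 1 symbol transition.
  a ∪ b : 2 symbol transitions
  (a ∪ b)? : 2 symbol transitions
  b ∪ (a ∪ b)? : 3 symbol transitions
  (b ∪ (a ∪ b)?)? : 3 symbol transitions
  ca(b ∪ (a ∪ b)?)? : 5 symbol transitions

5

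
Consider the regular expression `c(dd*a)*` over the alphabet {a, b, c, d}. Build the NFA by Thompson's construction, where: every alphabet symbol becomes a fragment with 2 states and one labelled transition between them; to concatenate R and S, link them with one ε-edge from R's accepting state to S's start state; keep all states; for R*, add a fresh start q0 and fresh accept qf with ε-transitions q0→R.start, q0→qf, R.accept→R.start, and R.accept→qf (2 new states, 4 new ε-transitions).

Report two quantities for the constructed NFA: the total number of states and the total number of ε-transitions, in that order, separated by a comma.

12, 11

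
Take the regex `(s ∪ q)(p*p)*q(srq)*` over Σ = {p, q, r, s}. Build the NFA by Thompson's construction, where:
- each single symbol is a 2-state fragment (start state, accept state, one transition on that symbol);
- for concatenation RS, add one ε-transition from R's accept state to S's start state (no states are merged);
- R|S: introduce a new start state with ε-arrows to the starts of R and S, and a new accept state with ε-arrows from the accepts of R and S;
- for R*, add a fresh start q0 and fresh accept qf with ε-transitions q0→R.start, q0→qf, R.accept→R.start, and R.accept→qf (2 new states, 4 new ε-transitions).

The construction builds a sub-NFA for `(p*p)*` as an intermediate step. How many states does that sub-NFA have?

8

Fragment for `(p*p)*`:
Each of the 2 symbol leaves contributes a 2-state fragment.
  p* : 4 states
  p*p : 6 states
  (p*p)* : 8 states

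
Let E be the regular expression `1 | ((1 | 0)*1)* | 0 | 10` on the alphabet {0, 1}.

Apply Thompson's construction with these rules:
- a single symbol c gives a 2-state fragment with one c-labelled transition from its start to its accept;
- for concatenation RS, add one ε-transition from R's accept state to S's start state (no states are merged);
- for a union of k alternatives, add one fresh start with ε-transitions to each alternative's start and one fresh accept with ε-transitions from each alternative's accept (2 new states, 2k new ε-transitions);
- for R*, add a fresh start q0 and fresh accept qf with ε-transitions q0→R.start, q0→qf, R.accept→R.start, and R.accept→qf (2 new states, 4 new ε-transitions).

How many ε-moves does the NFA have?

22

Building bottom-up:
Each of the 7 symbol leaves contributes 0 ε-transitions.
  1 | 0 = 4 ε-transitions
  (1 | 0)* = 8 ε-transitions
  (1 | 0)*1 = 9 ε-transitions
  ((1 | 0)*1)* = 13 ε-transitions
  10 = 1 ε-transition
  1 | ((1 | 0)*1)* | 0 | 10 = 22 ε-transitions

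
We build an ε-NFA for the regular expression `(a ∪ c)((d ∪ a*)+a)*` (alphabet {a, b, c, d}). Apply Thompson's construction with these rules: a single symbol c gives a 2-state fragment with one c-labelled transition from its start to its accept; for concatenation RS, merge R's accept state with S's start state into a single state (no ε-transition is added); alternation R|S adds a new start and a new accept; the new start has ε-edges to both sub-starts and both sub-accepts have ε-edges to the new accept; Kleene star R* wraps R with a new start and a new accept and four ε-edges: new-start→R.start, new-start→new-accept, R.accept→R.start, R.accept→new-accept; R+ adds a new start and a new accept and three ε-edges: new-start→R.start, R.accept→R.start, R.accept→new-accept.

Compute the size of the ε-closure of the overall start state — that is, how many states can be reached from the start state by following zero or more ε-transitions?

3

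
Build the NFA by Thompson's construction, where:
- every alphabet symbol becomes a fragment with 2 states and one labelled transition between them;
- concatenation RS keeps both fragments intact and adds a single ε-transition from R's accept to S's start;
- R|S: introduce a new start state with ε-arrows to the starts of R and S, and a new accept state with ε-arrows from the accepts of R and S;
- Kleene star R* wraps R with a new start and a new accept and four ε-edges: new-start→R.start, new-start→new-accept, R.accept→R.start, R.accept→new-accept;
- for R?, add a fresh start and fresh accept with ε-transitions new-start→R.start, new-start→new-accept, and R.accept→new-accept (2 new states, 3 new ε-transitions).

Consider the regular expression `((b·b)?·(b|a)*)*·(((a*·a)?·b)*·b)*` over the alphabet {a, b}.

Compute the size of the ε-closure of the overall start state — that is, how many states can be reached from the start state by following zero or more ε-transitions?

22

Work bottom-up. For each fragment F, track |ε-closure(F.start)| and whether F's accept lies in that closure (i.e. whether F accepts ε). A single-symbol fragment has closure size 1 and does not accept ε.
  b·b : same as the first factor's closure: |closure| = 1
  (b·b)? : |closure| = 1 (new start) + 1 (body) + 1 (new accept, via ε) = 3
  b|a : new start ε-reaches every alternative's start; none of them accept ε, so the new accept is not reached: |closure| = 1 + 1 + 1 = 3
  (b|a)* : new start has ε-edges to the inner start and to the new accept, so |closure| = 2 + 3 = 5
  (b·b)?·(b|a)* : the left operand accepts ε, so the closure extends into the next operand (via the concat ε-link); |closure| = 3 + 5 = 8
  ((b·b)?·(b|a)*)* : |closure| = 1 (new start) + 8 (body) + 1 (new accept) = 10
  a* : |closure| = 1 (new start) + 1 (body) + 1 (new accept) = 3
  a*·a : |closure| = 3 + 1 = 4 (closure spills across the concat boundary because the left factor accepts ε)
  (a*·a)? : |closure| = 1 (new start) + 4 (body) + 1 (new accept, via ε) = 6
  (a*·a)?·b : the left operand accepts ε, so the closure extends into the next operand (via the concat ε-link); |closure| = 6 + 1 = 7
  ((a*·a)?·b)* : |closure| = 1 (new start) + 7 (body) + 1 (new accept) = 9
  ((a*·a)?·b)*·b : |closure| = 9 + 1 = 10 (closure spills across the concat boundary because the left factor accepts ε)
  (((a*·a)?·b)*·b)* : the star's fresh start ε-reaches both the body's start and the fresh accept: |closure| = 2 + 10 = 12
  ((b·b)?·(b|a)*)*·(((a*·a)?·b)*·b)* : the left operand accepts ε, so the closure extends into the next operand (via the concat ε-link); |closure| = 10 + 12 = 22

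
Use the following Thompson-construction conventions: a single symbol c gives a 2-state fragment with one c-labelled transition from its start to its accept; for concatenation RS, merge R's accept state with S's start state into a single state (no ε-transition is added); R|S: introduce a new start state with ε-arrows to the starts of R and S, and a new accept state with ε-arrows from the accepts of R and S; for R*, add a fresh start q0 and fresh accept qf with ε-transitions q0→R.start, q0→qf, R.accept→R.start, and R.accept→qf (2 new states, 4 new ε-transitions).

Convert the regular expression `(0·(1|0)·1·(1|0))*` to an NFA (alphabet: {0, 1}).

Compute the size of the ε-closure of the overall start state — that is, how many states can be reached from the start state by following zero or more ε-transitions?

3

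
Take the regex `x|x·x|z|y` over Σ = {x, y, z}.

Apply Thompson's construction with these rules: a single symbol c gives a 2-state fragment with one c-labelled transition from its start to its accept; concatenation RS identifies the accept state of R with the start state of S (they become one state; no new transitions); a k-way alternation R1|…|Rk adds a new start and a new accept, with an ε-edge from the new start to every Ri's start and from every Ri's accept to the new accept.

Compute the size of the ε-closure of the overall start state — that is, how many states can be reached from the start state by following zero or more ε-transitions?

Compute the ε-closure size of each fragment's start state recursively; a symbol fragment's start has no outgoing ε-edge, so its closure is just itself (size 1).
  x·x — same as the first factor's closure: |ε-closure| = 1
  x|x·x|z|y — |ε-closure| = 1 + 1 + 1 + 1 + 1 = 5 (the new accept is not ε-reachable since no branch accepts ε)

5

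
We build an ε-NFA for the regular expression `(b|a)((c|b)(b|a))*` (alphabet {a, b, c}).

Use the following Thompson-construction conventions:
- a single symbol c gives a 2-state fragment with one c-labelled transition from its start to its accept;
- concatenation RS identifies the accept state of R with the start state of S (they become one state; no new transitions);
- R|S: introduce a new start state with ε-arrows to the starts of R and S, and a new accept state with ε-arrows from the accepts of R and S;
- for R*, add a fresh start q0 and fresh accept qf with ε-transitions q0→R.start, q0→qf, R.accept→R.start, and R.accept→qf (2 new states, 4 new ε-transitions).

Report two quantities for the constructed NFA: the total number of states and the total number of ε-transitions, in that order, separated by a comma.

18, 16

Recursing over subexpressions:
Each of the 6 symbol leaves contributes 2 states and 0 ε-transitions.
  b|a : 6 states, 4 ε-transitions
  c|b : 6 states, 4 ε-transitions
  b|a : 6 states, 4 ε-transitions
  (c|b)(b|a) : 11 states, 8 ε-transitions
  ((c|b)(b|a))* : 13 states, 12 ε-transitions
  (b|a)((c|b)(b|a))* : 18 states, 16 ε-transitions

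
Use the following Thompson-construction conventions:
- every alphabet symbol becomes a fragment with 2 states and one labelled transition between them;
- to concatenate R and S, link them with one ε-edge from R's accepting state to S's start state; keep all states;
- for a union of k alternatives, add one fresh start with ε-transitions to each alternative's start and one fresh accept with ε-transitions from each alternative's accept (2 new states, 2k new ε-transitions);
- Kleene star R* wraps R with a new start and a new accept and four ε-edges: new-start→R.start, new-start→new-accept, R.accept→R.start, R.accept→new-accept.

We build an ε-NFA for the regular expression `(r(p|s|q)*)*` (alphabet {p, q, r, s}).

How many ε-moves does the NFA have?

By structural recursion:
Each of the 4 symbol leaves contributes 0 ε-transitions.
  p|s|q : 6 ε-transitions
  (p|s|q)* : 10 ε-transitions
  r(p|s|q)* : 11 ε-transitions
  (r(p|s|q)*)* : 15 ε-transitions

15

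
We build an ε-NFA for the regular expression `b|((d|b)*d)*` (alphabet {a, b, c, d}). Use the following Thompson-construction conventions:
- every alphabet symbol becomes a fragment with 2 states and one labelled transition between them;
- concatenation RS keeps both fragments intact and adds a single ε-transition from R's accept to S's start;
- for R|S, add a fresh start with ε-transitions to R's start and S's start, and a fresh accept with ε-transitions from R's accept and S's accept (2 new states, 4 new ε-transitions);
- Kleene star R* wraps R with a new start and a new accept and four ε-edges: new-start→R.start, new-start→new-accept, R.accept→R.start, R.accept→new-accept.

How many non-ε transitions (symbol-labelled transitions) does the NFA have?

Building bottom-up:
Each of the 4 symbol leaves contributes exactly 1 symbol transition.
  d|b : 2 symbol transitions
  (d|b)* : 2 symbol transitions
  (d|b)*d : 3 symbol transitions
  ((d|b)*d)* : 3 symbol transitions
  b|((d|b)*d)* : 4 symbol transitions

4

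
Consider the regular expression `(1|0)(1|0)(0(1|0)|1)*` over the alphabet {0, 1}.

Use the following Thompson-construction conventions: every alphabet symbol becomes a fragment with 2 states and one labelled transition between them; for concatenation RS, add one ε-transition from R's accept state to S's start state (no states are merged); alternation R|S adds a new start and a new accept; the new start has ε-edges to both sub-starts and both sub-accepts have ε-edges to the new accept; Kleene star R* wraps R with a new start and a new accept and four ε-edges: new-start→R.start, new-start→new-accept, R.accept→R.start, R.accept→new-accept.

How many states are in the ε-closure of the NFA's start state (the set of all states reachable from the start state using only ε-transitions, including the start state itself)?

Compute the ε-closure size of each fragment's start state recursively; a symbol fragment's start has no outgoing ε-edge, so its closure is just itself (size 1).
  1|0 → |ε-closure| = 1 + 1 + 1 = 3 (the new accept is not ε-reachable since no branch accepts ε)
  1|0 → new start ε-reaches every alternative's start; none of them accept ε, so the new accept is not reached: |ε-closure| = 1 + 1 + 1 = 3
  1|0 → new start ε-reaches every alternative's start; none of them accept ε, so the new accept is not reached: |ε-closure| = 1 + 1 + 1 = 3
  0(1|0) → same as the first factor's closure: |ε-closure| = 1
  0(1|0)|1 → new start ε-reaches every alternative's start; none of them accept ε, so the new accept is not reached: |ε-closure| = 1 + 1 + 1 = 3
  (0(1|0)|1)* → new start has ε-edges to the inner start and to the new accept, so |ε-closure| = 2 + 3 = 5
  (1|0)(1|0)(0(1|0)|1)* → |ε-closure| equals the left operand's closure size = 3 (its accept is not ε-reachable, so the closure stops there)

3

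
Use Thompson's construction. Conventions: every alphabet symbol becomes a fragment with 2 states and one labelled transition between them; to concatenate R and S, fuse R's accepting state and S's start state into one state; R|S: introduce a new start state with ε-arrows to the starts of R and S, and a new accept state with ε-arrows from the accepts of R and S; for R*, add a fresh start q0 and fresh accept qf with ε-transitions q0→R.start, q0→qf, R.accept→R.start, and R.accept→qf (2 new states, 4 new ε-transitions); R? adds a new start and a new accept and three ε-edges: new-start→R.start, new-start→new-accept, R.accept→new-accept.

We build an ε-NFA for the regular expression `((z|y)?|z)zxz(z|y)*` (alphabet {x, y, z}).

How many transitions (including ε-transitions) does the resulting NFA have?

27

Building bottom-up:
Each of the 8 symbol leaves contributes 1 transition (1 symbol, 0 ε).
  z|y = 6 transitions (2 symbol, 4 ε)
  (z|y)? = 9 transitions (2 symbol, 7 ε)
  (z|y)?|z = 14 transitions (3 symbol, 11 ε)
  z|y = 6 transitions (2 symbol, 4 ε)
  (z|y)* = 10 transitions (2 symbol, 8 ε)
  ((z|y)?|z)zxz(z|y)* = 27 transitions (8 symbol, 19 ε)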